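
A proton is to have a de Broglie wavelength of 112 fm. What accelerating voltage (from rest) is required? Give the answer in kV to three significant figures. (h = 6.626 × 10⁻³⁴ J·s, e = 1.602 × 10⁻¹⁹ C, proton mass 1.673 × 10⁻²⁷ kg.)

p = h/λ = 6.626 × 10⁻³⁴ / 1.120 × 10⁻¹³ = 5.916 × 10⁻²¹ kg·m/s.
KE = p²/(2m) = 1.046 × 10⁻¹⁴ J.
V = KE/e = 1.046 × 10⁻¹⁴ / (1.602 × 10⁻¹⁹) = 65.3 kV.

V = 65.3 kV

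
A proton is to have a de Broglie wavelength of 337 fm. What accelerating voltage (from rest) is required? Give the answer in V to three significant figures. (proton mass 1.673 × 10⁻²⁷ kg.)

p = h/λ = 6.626 × 10⁻³⁴ / 3.370 × 10⁻¹³ = 1.966 × 10⁻²¹ kg·m/s.
KE = p²/(2m) = 1.155 × 10⁻¹⁵ J.
V = KE/e = 1.155 × 10⁻¹⁵ / (1.602 × 10⁻¹⁹) = 7210 V.

V = 7210 V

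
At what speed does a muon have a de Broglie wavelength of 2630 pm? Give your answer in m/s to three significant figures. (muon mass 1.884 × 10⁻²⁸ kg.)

p = h/λ = 6.626 × 10⁻³⁴ / 2.630 × 10⁻⁹ = 2.519 × 10⁻²⁵ kg·m/s.
v = p/m = 2.519 × 10⁻²⁵ / 1.884 × 10⁻²⁸ = 1.34 × 10³ m/s = 1340 m/s.

v = 1340 m/s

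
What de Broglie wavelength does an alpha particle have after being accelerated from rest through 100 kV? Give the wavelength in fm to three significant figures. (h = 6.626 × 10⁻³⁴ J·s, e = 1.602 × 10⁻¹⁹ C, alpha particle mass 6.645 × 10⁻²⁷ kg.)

KE = 2eV = 2 × 1.602 × 10⁻¹⁹ × 1.000 × 10⁵ = 3.204 × 10⁻¹⁴ J.
p = √(2mKE) = √(2 × 6.645 × 10⁻²⁷ × 3.204 × 10⁻¹⁴) = 2.064 × 10⁻²⁰ kg·m/s.
λ = h/p = 6.626 × 10⁻³⁴ / 2.064 × 10⁻²⁰ = 3.21 × 10⁻¹⁴ m = 32.1 fm.

λ = 32.1 fm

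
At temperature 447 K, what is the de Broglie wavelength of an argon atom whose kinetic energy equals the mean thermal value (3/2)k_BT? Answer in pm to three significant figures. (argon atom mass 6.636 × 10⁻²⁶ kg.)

λ = 18.9 pm

KE = (3/2)k_BT = 1.5 × 1.381 × 10⁻²³ × 447 = 9.260 × 10⁻²¹ J.
p = √(2mKE) = √(2 × 6.636 × 10⁻²⁶ × 9.260 × 10⁻²¹) = 3.506 × 10⁻²³ kg·m/s.
λ = h/p = 1.89 × 10⁻¹¹ m = 18.9 pm.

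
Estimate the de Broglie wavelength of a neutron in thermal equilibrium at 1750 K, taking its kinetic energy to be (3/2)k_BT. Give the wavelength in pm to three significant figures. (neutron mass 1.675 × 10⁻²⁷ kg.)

KE = (3/2)k_BT = 1.5 × 1.381 × 10⁻²³ × 1750 = 3.625 × 10⁻²⁰ J.
p = √(2mKE) = √(2 × 1.675 × 10⁻²⁷ × 3.625 × 10⁻²⁰) = 1.102 × 10⁻²³ kg·m/s.
λ = h/p = 6.01 × 10⁻¹¹ m = 60.1 pm.

λ = 60.1 pm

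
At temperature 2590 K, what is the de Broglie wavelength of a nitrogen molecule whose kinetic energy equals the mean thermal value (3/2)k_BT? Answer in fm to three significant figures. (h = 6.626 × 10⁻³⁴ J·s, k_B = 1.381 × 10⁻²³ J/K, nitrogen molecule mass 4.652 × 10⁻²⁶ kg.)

KE = (3/2)k_BT = 1.5 × 1.381 × 10⁻²³ × 2590 = 5.365 × 10⁻²⁰ J.
p = √(2mKE) = √(2 × 4.652 × 10⁻²⁶ × 5.365 × 10⁻²⁰) = 7.065 × 10⁻²³ kg·m/s.
λ = h/p = 9.38 × 10⁻¹² m = 9380 fm.

λ = 9380 fm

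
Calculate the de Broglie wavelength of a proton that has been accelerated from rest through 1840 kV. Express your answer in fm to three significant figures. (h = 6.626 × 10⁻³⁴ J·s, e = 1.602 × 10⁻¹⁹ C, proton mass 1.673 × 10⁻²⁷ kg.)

KE = eV = 1.602 × 10⁻¹⁹ × 1.840 × 10⁶ = 2.948 × 10⁻¹³ J.
p = √(2mKE) = √(2 × 1.673 × 10⁻²⁷ × 2.948 × 10⁻¹³) = 3.141 × 10⁻²⁰ kg·m/s.
λ = h/p = 6.626 × 10⁻³⁴ / 3.141 × 10⁻²⁰ = 2.11 × 10⁻¹⁴ m = 21.1 fm.

λ = 21.1 fm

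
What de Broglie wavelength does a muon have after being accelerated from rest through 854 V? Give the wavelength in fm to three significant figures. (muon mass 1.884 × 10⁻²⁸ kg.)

λ = 2920 fm

KE = eV = 1.602 × 10⁻¹⁹ × 854.0 = 1.368 × 10⁻¹⁶ J.
p = √(2mKE) = √(2 × 1.884 × 10⁻²⁸ × 1.368 × 10⁻¹⁶) = 2.270 × 10⁻²² kg·m/s.
λ = h/p = 6.626 × 10⁻³⁴ / 2.270 × 10⁻²² = 2.92 × 10⁻¹² m = 2920 fm.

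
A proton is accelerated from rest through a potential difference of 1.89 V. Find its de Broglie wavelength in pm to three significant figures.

KE = eV = 1.602 × 10⁻¹⁹ × 1.890 = 3.028 × 10⁻¹⁹ J.
p = √(2mKE) = √(2 × 1.673 × 10⁻²⁷ × 3.028 × 10⁻¹⁹) = 3.183 × 10⁻²³ kg·m/s.
λ = h/p = 6.626 × 10⁻³⁴ / 3.183 × 10⁻²³ = 2.08 × 10⁻¹¹ m = 20.8 pm.

λ = 20.8 pm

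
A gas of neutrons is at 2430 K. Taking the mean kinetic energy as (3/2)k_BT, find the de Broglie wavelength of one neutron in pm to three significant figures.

KE = (3/2)k_BT = 1.5 × 1.381 × 10⁻²³ × 2430 = 5.034 × 10⁻²⁰ J.
p = √(2mKE) = √(2 × 1.675 × 10⁻²⁷ × 5.034 × 10⁻²⁰) = 1.299 × 10⁻²³ kg·m/s.
λ = h/p = 5.10 × 10⁻¹¹ m = 51.0 pm.

λ = 51.0 pm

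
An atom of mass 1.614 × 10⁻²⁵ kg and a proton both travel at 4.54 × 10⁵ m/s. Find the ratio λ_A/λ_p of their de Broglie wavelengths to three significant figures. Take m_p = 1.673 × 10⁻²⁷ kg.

At fixed v, p = mv so λ = h/(mv) ∝ 1/m.
λ_A/λ_p = m_p/m_A = 1.673 × 10⁻²⁷/1.614 × 10⁻²⁵ = 0.0104.

λ_A/λ_p = 0.0104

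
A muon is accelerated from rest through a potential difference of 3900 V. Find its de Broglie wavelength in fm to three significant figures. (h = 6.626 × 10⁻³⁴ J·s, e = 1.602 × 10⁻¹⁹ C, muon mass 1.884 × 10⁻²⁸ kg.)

KE = eV = 1.602 × 10⁻¹⁹ × 3900 = 6.248 × 10⁻¹⁶ J.
p = √(2mKE) = √(2 × 1.884 × 10⁻²⁸ × 6.248 × 10⁻¹⁶) = 4.852 × 10⁻²² kg·m/s.
λ = h/p = 6.626 × 10⁻³⁴ / 4.852 × 10⁻²² = 1.37 × 10⁻¹² m = 1370 fm.

λ = 1370 fm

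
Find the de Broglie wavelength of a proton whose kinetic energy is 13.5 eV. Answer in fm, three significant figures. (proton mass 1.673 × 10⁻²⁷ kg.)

λ = 7790 fm

KE = 13.5 eV = 2.163 × 10⁻¹⁸ J.
p = √(2mKE) = √(2 × 1.673 × 10⁻²⁷ × 2.163 × 10⁻¹⁸) = 8.507 × 10⁻²³ kg·m/s.
λ = h/p = 6.626 × 10⁻³⁴ / 8.507 × 10⁻²³ = 7.79 × 10⁻¹² m = 7790 fm.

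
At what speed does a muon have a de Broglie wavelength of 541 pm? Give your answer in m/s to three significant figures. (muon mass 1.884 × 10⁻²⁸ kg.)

v = 6500 m/s

p = h/λ = 6.626 × 10⁻³⁴ / 5.410 × 10⁻¹⁰ = 1.225 × 10⁻²⁴ kg·m/s.
v = p/m = 1.225 × 10⁻²⁴ / 1.884 × 10⁻²⁸ = 6.50 × 10³ m/s = 6500 m/s.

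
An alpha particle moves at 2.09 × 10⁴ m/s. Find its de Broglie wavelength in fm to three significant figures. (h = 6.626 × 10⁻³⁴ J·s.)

p = mv = 6.645 × 10⁻²⁷ × 2.09 × 10⁴ = 1.389 × 10⁻²² kg·m/s.
λ = h/p = 6.626 × 10⁻³⁴ / 1.389 × 10⁻²² = 4.77 × 10⁻¹² m = 4770 fm.

λ = 4770 fm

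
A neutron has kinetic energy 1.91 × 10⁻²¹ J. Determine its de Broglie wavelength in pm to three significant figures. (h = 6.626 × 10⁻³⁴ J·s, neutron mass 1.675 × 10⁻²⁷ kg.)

p = √(2mKE) = √(2 × 1.675 × 10⁻²⁷ × 1.910 × 10⁻²¹) = 2.530 × 10⁻²⁴ kg·m/s.
λ = h/p = 6.626 × 10⁻³⁴ / 2.530 × 10⁻²⁴ = 2.62 × 10⁻¹⁰ m = 262 pm.

λ = 262 pm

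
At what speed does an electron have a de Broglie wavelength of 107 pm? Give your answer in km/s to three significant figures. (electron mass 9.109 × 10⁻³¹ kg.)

v = 6800 km/s

p = h/λ = 6.626 × 10⁻³⁴ / 1.070 × 10⁻¹⁰ = 6.193 × 10⁻²⁴ kg·m/s.
v = p/m = 6.193 × 10⁻²⁴ / 9.109 × 10⁻³¹ = 6.80 × 10⁶ m/s = 6800 km/s.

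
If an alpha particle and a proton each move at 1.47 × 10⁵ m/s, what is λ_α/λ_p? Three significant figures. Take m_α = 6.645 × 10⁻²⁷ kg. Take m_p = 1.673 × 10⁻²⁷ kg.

At fixed v, p = mv so λ = h/(mv) ∝ 1/m.
λ_α/λ_p = m_p/m_α = 1.673 × 10⁻²⁷/6.645 × 10⁻²⁷ = 0.252.

λ_α/λ_p = 0.252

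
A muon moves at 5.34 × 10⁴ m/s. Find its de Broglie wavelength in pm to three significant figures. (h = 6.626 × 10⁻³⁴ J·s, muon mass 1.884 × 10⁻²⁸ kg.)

λ = 65.9 pm

p = mv = 1.884 × 10⁻²⁸ × 5.34 × 10⁴ = 1.006 × 10⁻²³ kg·m/s.
λ = h/p = 6.626 × 10⁻³⁴ / 1.006 × 10⁻²³ = 6.59 × 10⁻¹¹ m = 65.9 pm.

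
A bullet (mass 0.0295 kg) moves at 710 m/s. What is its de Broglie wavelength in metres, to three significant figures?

p = mv = 0.0295 × 710 = 2.095 × 10¹ kg·m/s.
λ = h/p = 6.626 × 10⁻³⁴ / 2.095 × 10¹ = 3.16 × 10⁻³⁵ m.

λ = 3.16 × 10⁻³⁵ m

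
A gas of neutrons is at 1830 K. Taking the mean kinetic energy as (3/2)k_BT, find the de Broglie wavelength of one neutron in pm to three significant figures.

λ = 58.8 pm

KE = (3/2)k_BT = 1.5 × 1.381 × 10⁻²³ × 1830 = 3.791 × 10⁻²⁰ J.
p = √(2mKE) = √(2 × 1.675 × 10⁻²⁷ × 3.791 × 10⁻²⁰) = 1.127 × 10⁻²³ kg·m/s.
λ = h/p = 5.88 × 10⁻¹¹ m = 58.8 pm.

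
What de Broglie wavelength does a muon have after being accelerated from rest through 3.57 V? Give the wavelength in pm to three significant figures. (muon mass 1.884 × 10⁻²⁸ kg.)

λ = 45.1 pm

KE = eV = 1.602 × 10⁻¹⁹ × 3.570 = 5.719 × 10⁻¹⁹ J.
p = √(2mKE) = √(2 × 1.884 × 10⁻²⁸ × 5.719 × 10⁻¹⁹) = 1.468 × 10⁻²³ kg·m/s.
λ = h/p = 6.626 × 10⁻³⁴ / 1.468 × 10⁻²³ = 4.51 × 10⁻¹¹ m = 45.1 pm.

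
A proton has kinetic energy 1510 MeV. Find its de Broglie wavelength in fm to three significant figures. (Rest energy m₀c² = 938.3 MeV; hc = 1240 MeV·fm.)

Total energy E = KE + m₀c² = 1510 + 938.3 = 2448.3 MeV.
(pc)² = E² − (m₀c²)² = (2448.3)² − (938.3)² = 5.114 × 10⁶ MeV², so pc = 2261 MeV.
λ = hc/(pc) = 1240 MeV·fm / 2261 MeV = 0.548 fm.

λ = 0.548 fm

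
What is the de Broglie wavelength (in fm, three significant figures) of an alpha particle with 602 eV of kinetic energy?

λ = 585 fm

KE = 602 eV = 9.644 × 10⁻¹⁷ J.
p = √(2mKE) = √(2 × 6.645 × 10⁻²⁷ × 9.644 × 10⁻¹⁷) = 1.132 × 10⁻²¹ kg·m/s.
λ = h/p = 6.626 × 10⁻³⁴ / 1.132 × 10⁻²¹ = 5.85 × 10⁻¹³ m = 585 fm.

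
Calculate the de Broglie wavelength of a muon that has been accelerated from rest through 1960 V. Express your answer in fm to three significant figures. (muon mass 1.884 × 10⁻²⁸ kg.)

KE = eV = 1.602 × 10⁻¹⁹ × 1960 = 3.140 × 10⁻¹⁶ J.
p = √(2mKE) = √(2 × 1.884 × 10⁻²⁸ × 3.140 × 10⁻¹⁶) = 3.440 × 10⁻²² kg·m/s.
λ = h/p = 6.626 × 10⁻³⁴ / 3.440 × 10⁻²² = 1.93 × 10⁻¹² m = 1930 fm.

λ = 1930 fm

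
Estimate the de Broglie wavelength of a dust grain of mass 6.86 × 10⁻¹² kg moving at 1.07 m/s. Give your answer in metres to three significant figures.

λ = 9.03 × 10⁻²³ m

p = mv = 6.86 × 10⁻¹² × 1.07 = 7.340 × 10⁻¹² kg·m/s.
λ = h/p = 6.626 × 10⁻³⁴ / 7.340 × 10⁻¹² = 9.03 × 10⁻²³ m.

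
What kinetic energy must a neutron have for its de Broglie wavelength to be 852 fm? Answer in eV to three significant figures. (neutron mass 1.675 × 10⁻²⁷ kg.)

KE = 1130 eV

p = h/λ = 6.626 × 10⁻³⁴ / 8.520 × 10⁻¹³ = 7.777 × 10⁻²² kg·m/s.
KE = p²/(2m) = (7.777 × 10⁻²²)² / (2 × 1.675 × 10⁻²⁷) = 1.805 × 10⁻¹⁶ J = 1130 eV.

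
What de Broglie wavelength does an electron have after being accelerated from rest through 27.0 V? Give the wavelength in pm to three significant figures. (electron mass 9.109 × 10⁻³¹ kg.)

λ = 236 pm

KE = eV = 1.602 × 10⁻¹⁹ × 27.00 = 4.325 × 10⁻¹⁸ J.
p = √(2mKE) = √(2 × 9.109 × 10⁻³¹ × 4.325 × 10⁻¹⁸) = 2.807 × 10⁻²⁴ kg·m/s.
λ = h/p = 6.626 × 10⁻³⁴ / 2.807 × 10⁻²⁴ = 2.36 × 10⁻¹⁰ m = 236 pm.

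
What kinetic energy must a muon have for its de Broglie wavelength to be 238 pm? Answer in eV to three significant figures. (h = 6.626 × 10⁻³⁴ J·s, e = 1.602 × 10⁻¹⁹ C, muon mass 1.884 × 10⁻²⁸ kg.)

KE = 0.128 eV

p = h/λ = 6.626 × 10⁻³⁴ / 2.380 × 10⁻¹⁰ = 2.784 × 10⁻²⁴ kg·m/s.
KE = p²/(2m) = (2.784 × 10⁻²⁴)² / (2 × 1.884 × 10⁻²⁸) = 2.057 × 10⁻²⁰ J = 0.128 eV.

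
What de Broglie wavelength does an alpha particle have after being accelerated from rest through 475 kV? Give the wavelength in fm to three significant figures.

λ = 14.7 fm

KE = 2eV = 2 × 1.602 × 10⁻¹⁹ × 4.750 × 10⁵ = 1.522 × 10⁻¹³ J.
p = √(2mKE) = √(2 × 6.645 × 10⁻²⁷ × 1.522 × 10⁻¹³) = 4.497 × 10⁻²⁰ kg·m/s.
λ = h/p = 6.626 × 10⁻³⁴ / 4.497 × 10⁻²⁰ = 1.47 × 10⁻¹⁴ m = 14.7 fm.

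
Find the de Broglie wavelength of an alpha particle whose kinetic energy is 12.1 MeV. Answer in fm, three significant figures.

λ = 4.13 fm

KE = 12.1 MeV = 1.938 × 10⁻¹² J.
p = √(2mKE) = √(2 × 6.645 × 10⁻²⁷ × 1.938 × 10⁻¹²) = 1.605 × 10⁻¹⁹ kg·m/s.
λ = h/p = 6.626 × 10⁻³⁴ / 1.605 × 10⁻¹⁹ = 4.13 × 10⁻¹⁵ m = 4.13 fm.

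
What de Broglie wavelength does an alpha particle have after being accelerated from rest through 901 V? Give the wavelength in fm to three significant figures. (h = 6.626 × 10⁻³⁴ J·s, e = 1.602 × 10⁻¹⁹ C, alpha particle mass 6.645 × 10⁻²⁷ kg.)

KE = 2eV = 2 × 1.602 × 10⁻¹⁹ × 901.0 = 2.887 × 10⁻¹⁶ J.
p = √(2mKE) = √(2 × 6.645 × 10⁻²⁷ × 2.887 × 10⁻¹⁶) = 1.959 × 10⁻²¹ kg·m/s.
λ = h/p = 6.626 × 10⁻³⁴ / 1.959 × 10⁻²¹ = 3.38 × 10⁻¹³ m = 338 fm.

λ = 338 fm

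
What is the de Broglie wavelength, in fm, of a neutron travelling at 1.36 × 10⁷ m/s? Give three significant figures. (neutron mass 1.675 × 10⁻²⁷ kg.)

p = mv = 1.675 × 10⁻²⁷ × 1.36 × 10⁷ = 2.278 × 10⁻²⁰ kg·m/s.
λ = h/p = 6.626 × 10⁻³⁴ / 2.278 × 10⁻²⁰ = 2.91 × 10⁻¹⁴ m = 29.1 fm.

λ = 29.1 fm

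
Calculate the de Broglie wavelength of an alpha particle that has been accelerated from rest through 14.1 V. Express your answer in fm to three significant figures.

λ = 2700 fm

KE = 2eV = 2 × 1.602 × 10⁻¹⁹ × 14.10 = 4.518 × 10⁻¹⁸ J.
p = √(2mKE) = √(2 × 6.645 × 10⁻²⁷ × 4.518 × 10⁻¹⁸) = 2.450 × 10⁻²² kg·m/s.
λ = h/p = 6.626 × 10⁻³⁴ / 2.450 × 10⁻²² = 2.70 × 10⁻¹² m = 2700 fm.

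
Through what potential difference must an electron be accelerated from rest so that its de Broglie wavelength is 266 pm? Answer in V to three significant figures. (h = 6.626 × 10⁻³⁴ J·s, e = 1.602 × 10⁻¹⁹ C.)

V = 21.3 V

p = h/λ = 6.626 × 10⁻³⁴ / 2.660 × 10⁻¹⁰ = 2.491 × 10⁻²⁴ kg·m/s.
KE = p²/(2m) = 3.406 × 10⁻¹⁸ J.
V = KE/e = 3.406 × 10⁻¹⁸ / (1.602 × 10⁻¹⁹) = 21.3 V.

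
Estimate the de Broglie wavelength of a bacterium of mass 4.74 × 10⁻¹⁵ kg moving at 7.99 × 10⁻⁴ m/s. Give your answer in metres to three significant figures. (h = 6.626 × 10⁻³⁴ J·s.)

p = mv = 4.74 × 10⁻¹⁵ × 7.99 × 10⁻⁴ = 3.787 × 10⁻¹⁸ kg·m/s.
λ = h/p = 6.626 × 10⁻³⁴ / 3.787 × 10⁻¹⁸ = 1.75 × 10⁻¹⁶ m.

λ = 1.75 × 10⁻¹⁶ m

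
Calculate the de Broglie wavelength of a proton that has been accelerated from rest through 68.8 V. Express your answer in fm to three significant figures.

λ = 3450 fm

KE = eV = 1.602 × 10⁻¹⁹ × 68.80 = 1.102 × 10⁻¹⁷ J.
p = √(2mKE) = √(2 × 1.673 × 10⁻²⁷ × 1.102 × 10⁻¹⁷) = 1.920 × 10⁻²² kg·m/s.
λ = h/p = 6.626 × 10⁻³⁴ / 1.920 × 10⁻²² = 3.45 × 10⁻¹² m = 3450 fm.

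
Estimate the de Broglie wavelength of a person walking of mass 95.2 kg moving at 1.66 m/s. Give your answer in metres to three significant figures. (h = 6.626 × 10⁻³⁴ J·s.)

p = mv = 95.2 × 1.66 = 1.580 × 10² kg·m/s.
λ = h/p = 6.626 × 10⁻³⁴ / 1.580 × 10² = 4.19 × 10⁻³⁶ m.

λ = 4.19 × 10⁻³⁶ m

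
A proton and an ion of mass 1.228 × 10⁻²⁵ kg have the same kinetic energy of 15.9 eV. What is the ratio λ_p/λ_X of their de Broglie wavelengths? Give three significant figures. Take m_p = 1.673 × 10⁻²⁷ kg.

λ_p/λ_X = 8.57

At fixed KE, p = √(2mKE) so λ = h/p ∝ 1/√m.
λ_p/λ_X = √(m_X/m_p) = √(1.228 × 10⁻²⁵/1.673 × 10⁻²⁷) = √(73.40) = 8.57.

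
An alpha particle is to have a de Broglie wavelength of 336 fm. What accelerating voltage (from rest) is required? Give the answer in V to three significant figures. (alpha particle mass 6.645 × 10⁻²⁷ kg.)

V = 913 V

p = h/λ = 6.626 × 10⁻³⁴ / 3.360 × 10⁻¹³ = 1.972 × 10⁻²¹ kg·m/s.
KE = p²/(2m) = 2.926 × 10⁻¹⁶ J.
V = KE/2e = 2.926 × 10⁻¹⁶ / (2 × 1.602 × 10⁻¹⁹) = 913 V.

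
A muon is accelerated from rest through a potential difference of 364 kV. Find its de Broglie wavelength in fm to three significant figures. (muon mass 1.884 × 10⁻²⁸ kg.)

λ = 141 fm

KE = eV = 1.602 × 10⁻¹⁹ × 3.640 × 10⁵ = 5.831 × 10⁻¹⁴ J.
p = √(2mKE) = √(2 × 1.884 × 10⁻²⁸ × 5.831 × 10⁻¹⁴) = 4.687 × 10⁻²¹ kg·m/s.
λ = h/p = 6.626 × 10⁻³⁴ / 4.687 × 10⁻²¹ = 1.41 × 10⁻¹³ m = 141 fm.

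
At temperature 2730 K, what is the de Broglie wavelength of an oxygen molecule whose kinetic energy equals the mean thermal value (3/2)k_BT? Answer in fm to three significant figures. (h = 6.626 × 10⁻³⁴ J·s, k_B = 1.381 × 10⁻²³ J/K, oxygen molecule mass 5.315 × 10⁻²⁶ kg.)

λ = 8550 fm

KE = (3/2)k_BT = 1.5 × 1.381 × 10⁻²³ × 2730 = 5.655 × 10⁻²⁰ J.
p = √(2mKE) = √(2 × 5.315 × 10⁻²⁶ × 5.655 × 10⁻²⁰) = 7.753 × 10⁻²³ kg·m/s.
λ = h/p = 8.55 × 10⁻¹² m = 8550 fm.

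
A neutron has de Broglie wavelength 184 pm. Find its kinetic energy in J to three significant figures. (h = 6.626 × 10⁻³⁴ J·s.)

p = h/λ = 6.626 × 10⁻³⁴ / 1.840 × 10⁻¹⁰ = 3.601 × 10⁻²⁴ kg·m/s.
KE = p²/(2m) = (3.601 × 10⁻²⁴)² / (2 × 1.675 × 10⁻²⁷) = 3.871 × 10⁻²¹ J = 3.87 × 10⁻²¹ J.

KE = 3.87 × 10⁻²¹ J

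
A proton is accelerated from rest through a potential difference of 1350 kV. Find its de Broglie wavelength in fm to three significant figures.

λ = 24.6 fm

KE = eV = 1.602 × 10⁻¹⁹ × 1.350 × 10⁶ = 2.163 × 10⁻¹³ J.
p = √(2mKE) = √(2 × 1.673 × 10⁻²⁷ × 2.163 × 10⁻¹³) = 2.690 × 10⁻²⁰ kg·m/s.
λ = h/p = 6.626 × 10⁻³⁴ / 2.690 × 10⁻²⁰ = 2.46 × 10⁻¹⁴ m = 24.6 fm.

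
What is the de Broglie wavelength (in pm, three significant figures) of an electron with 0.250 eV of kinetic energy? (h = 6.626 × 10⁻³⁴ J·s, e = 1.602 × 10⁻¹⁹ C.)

λ = 2450 pm

KE = 0.250 eV = 4.005 × 10⁻²⁰ J.
p = √(2mKE) = √(2 × 9.109 × 10⁻³¹ × 4.005 × 10⁻²⁰) = 2.701 × 10⁻²⁵ kg·m/s.
λ = h/p = 6.626 × 10⁻³⁴ / 2.701 × 10⁻²⁵ = 2.45 × 10⁻⁹ m = 2450 pm.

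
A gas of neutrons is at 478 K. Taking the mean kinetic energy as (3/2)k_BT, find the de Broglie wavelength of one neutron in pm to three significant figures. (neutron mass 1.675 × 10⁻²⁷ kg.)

λ = 115 pm

KE = (3/2)k_BT = 1.5 × 1.381 × 10⁻²³ × 478 = 9.902 × 10⁻²¹ J.
p = √(2mKE) = √(2 × 1.675 × 10⁻²⁷ × 9.902 × 10⁻²¹) = 5.759 × 10⁻²⁴ kg·m/s.
λ = h/p = 1.15 × 10⁻¹⁰ m = 115 pm.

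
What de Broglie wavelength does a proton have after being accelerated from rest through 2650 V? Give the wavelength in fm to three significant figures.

KE = eV = 1.602 × 10⁻¹⁹ × 2650 = 4.245 × 10⁻¹⁶ J.
p = √(2mKE) = √(2 × 1.673 × 10⁻²⁷ × 4.245 × 10⁻¹⁶) = 1.192 × 10⁻²¹ kg·m/s.
λ = h/p = 6.626 × 10⁻³⁴ / 1.192 × 10⁻²¹ = 5.56 × 10⁻¹³ m = 556 fm.

λ = 556 fm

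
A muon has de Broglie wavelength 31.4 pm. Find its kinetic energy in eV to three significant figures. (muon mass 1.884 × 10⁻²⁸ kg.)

KE = 7.38 eV

p = h/λ = 6.626 × 10⁻³⁴ / 3.140 × 10⁻¹¹ = 2.110 × 10⁻²³ kg·m/s.
KE = p²/(2m) = (2.110 × 10⁻²³)² / (2 × 1.884 × 10⁻²⁸) = 1.182 × 10⁻¹⁸ J = 7.38 eV.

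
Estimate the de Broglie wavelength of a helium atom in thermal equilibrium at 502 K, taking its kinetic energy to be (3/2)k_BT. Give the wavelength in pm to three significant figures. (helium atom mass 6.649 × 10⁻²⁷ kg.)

λ = 56.3 pm

KE = (3/2)k_BT = 1.5 × 1.381 × 10⁻²³ × 502 = 1.040 × 10⁻²⁰ J.
p = √(2mKE) = √(2 × 6.649 × 10⁻²⁷ × 1.040 × 10⁻²⁰) = 1.176 × 10⁻²³ kg·m/s.
λ = h/p = 5.63 × 10⁻¹¹ m = 56.3 pm.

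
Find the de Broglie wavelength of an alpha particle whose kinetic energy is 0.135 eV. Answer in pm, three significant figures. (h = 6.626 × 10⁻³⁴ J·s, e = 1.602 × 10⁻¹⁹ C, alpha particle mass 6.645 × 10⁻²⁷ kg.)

KE = 0.135 eV = 2.163 × 10⁻²⁰ J.
p = √(2mKE) = √(2 × 6.645 × 10⁻²⁷ × 2.163 × 10⁻²⁰) = 1.695 × 10⁻²³ kg·m/s.
λ = h/p = 6.626 × 10⁻³⁴ / 1.695 × 10⁻²³ = 3.91 × 10⁻¹¹ m = 39.1 pm.

λ = 39.1 pm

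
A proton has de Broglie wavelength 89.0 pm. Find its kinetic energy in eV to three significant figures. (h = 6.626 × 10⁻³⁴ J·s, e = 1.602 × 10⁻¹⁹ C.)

KE = 0.103 eV

p = h/λ = 6.626 × 10⁻³⁴ / 8.900 × 10⁻¹¹ = 7.445 × 10⁻²⁴ kg·m/s.
KE = p²/(2m) = (7.445 × 10⁻²⁴)² / (2 × 1.673 × 10⁻²⁷) = 1.657 × 10⁻²⁰ J = 0.103 eV.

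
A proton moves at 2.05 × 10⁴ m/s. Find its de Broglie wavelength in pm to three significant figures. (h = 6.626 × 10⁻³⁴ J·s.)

λ = 19.3 pm

p = mv = 1.673 × 10⁻²⁷ × 2.05 × 10⁴ = 3.430 × 10⁻²³ kg·m/s.
λ = h/p = 6.626 × 10⁻³⁴ / 3.430 × 10⁻²³ = 1.93 × 10⁻¹¹ m = 19.3 pm.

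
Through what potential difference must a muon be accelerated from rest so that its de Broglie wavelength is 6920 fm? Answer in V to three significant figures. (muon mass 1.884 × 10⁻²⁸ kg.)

p = h/λ = 6.626 × 10⁻³⁴ / 6.920 × 10⁻¹² = 9.575 × 10⁻²³ kg·m/s.
KE = p²/(2m) = 2.433 × 10⁻¹⁷ J.
V = KE/e = 2.433 × 10⁻¹⁷ / (1.602 × 10⁻¹⁹) = 152 V.

V = 152 V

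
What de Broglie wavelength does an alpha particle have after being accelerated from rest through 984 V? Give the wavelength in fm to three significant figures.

λ = 324 fm

KE = 2eV = 2 × 1.602 × 10⁻¹⁹ × 984.0 = 3.153 × 10⁻¹⁶ J.
p = √(2mKE) = √(2 × 6.645 × 10⁻²⁷ × 3.153 × 10⁻¹⁶) = 2.047 × 10⁻²¹ kg·m/s.
λ = h/p = 6.626 × 10⁻³⁴ / 2.047 × 10⁻²¹ = 3.24 × 10⁻¹³ m = 324 fm.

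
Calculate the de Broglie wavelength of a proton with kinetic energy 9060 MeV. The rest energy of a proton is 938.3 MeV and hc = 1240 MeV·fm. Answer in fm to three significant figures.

Total energy E = KE + m₀c² = 9060 + 938.3 = 9998.3 MeV.
(pc)² = E² − (m₀c²)² = (9998.3)² − (938.3)² = 9.909 × 10⁷ MeV², so pc = 9954 MeV.
λ = hc/(pc) = 1240 MeV·fm / 9954 MeV = 0.125 fm.

λ = 0.125 fm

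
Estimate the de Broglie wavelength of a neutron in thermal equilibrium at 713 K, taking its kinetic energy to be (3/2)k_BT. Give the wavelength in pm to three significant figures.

λ = 94.2 pm

KE = (3/2)k_BT = 1.5 × 1.381 × 10⁻²³ × 713 = 1.477 × 10⁻²⁰ J.
p = √(2mKE) = √(2 × 1.675 × 10⁻²⁷ × 1.477 × 10⁻²⁰) = 7.034 × 10⁻²⁴ kg·m/s.
λ = h/p = 9.42 × 10⁻¹¹ m = 94.2 pm.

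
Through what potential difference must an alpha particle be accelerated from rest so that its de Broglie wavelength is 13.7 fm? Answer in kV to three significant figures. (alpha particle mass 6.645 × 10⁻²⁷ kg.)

p = h/λ = 6.626 × 10⁻³⁴ / 1.370 × 10⁻¹⁴ = 4.836 × 10⁻²⁰ kg·m/s.
KE = p²/(2m) = 1.760 × 10⁻¹³ J.
V = KE/2e = 1.760 × 10⁻¹³ / (2 × 1.602 × 10⁻¹⁹) = 549 kV.

V = 549 kV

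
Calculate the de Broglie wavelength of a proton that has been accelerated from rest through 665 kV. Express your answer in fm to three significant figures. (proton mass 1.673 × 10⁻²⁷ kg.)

KE = eV = 1.602 × 10⁻¹⁹ × 6.650 × 10⁵ = 1.065 × 10⁻¹³ J.
p = √(2mKE) = √(2 × 1.673 × 10⁻²⁷ × 1.065 × 10⁻¹³) = 1.888 × 10⁻²⁰ kg·m/s.
λ = h/p = 6.626 × 10⁻³⁴ / 1.888 × 10⁻²⁰ = 3.51 × 10⁻¹⁴ m = 35.1 fm.

λ = 35.1 fm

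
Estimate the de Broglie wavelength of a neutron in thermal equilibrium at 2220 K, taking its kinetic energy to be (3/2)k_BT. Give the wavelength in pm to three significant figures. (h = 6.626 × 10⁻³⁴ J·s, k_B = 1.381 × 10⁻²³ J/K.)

λ = 53.4 pm

KE = (3/2)k_BT = 1.5 × 1.381 × 10⁻²³ × 2220 = 4.599 × 10⁻²⁰ J.
p = √(2mKE) = √(2 × 1.675 × 10⁻²⁷ × 4.599 × 10⁻²⁰) = 1.241 × 10⁻²³ kg·m/s.
λ = h/p = 5.34 × 10⁻¹¹ m = 53.4 pm.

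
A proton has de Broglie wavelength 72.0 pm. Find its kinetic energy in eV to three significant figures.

KE = 0.158 eV

p = h/λ = 6.626 × 10⁻³⁴ / 7.200 × 10⁻¹¹ = 9.203 × 10⁻²⁴ kg·m/s.
KE = p²/(2m) = (9.203 × 10⁻²⁴)² / (2 × 1.673 × 10⁻²⁷) = 2.531 × 10⁻²⁰ J = 0.158 eV.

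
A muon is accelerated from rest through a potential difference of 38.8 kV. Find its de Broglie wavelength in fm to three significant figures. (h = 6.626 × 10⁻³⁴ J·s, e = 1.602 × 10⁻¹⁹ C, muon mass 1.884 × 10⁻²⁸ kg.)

KE = eV = 1.602 × 10⁻¹⁹ × 3.880 × 10⁴ = 6.216 × 10⁻¹⁵ J.
p = √(2mKE) = √(2 × 1.884 × 10⁻²⁸ × 6.216 × 10⁻¹⁵) = 1.530 × 10⁻²¹ kg·m/s.
λ = h/p = 6.626 × 10⁻³⁴ / 1.530 × 10⁻²¹ = 4.33 × 10⁻¹³ m = 433 fm.

λ = 433 fm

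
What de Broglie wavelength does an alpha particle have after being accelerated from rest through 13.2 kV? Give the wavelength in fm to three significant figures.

λ = 88.4 fm

KE = 2eV = 2 × 1.602 × 10⁻¹⁹ × 1.320 × 10⁴ = 4.229 × 10⁻¹⁵ J.
p = √(2mKE) = √(2 × 6.645 × 10⁻²⁷ × 4.229 × 10⁻¹⁵) = 7.497 × 10⁻²¹ kg·m/s.
λ = h/p = 6.626 × 10⁻³⁴ / 7.497 × 10⁻²¹ = 8.84 × 10⁻¹⁴ m = 88.4 fm.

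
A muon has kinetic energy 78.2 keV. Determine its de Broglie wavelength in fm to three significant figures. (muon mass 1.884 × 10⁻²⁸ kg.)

KE = 78.2 keV = 1.253 × 10⁻¹⁴ J.
p = √(2mKE) = √(2 × 1.884 × 10⁻²⁸ × 1.253 × 10⁻¹⁴) = 2.173 × 10⁻²¹ kg·m/s.
λ = h/p = 6.626 × 10⁻³⁴ / 2.173 × 10⁻²¹ = 3.05 × 10⁻¹³ m = 305 fm.

λ = 305 fm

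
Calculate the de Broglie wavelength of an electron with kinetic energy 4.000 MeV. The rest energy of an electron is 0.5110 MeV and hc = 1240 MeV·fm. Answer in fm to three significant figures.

λ = 277 fm

Total energy E = KE + m₀c² = 4.000 + 0.5110 = 4.5110 MeV.
(pc)² = E² − (m₀c²)² = (4.5110)² − (0.5110)² = 20.09 MeV², so pc = 4.482 MeV.
λ = hc/(pc) = 1240 MeV·fm / 4.482 MeV = 277 fm.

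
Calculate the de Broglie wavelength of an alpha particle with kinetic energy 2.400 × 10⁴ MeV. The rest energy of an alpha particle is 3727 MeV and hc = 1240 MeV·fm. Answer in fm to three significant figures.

Total energy E = KE + m₀c² = 2.400 × 10⁴ + 3727 = 27727 MeV.
(pc)² = E² − (m₀c²)² = (27727)² − (3727)² = 7.549 × 10⁸ MeV², so pc = 2.748 × 10⁴ MeV.
λ = hc/(pc) = 1240 MeV·fm / 2.748 × 10⁴ MeV = 0.0451 fm.

λ = 0.0451 fm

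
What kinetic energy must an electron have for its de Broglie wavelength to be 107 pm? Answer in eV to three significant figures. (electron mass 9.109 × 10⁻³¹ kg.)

p = h/λ = 6.626 × 10⁻³⁴ / 1.070 × 10⁻¹⁰ = 6.193 × 10⁻²⁴ kg·m/s.
KE = p²/(2m) = (6.193 × 10⁻²⁴)² / (2 × 9.109 × 10⁻³¹) = 2.105 × 10⁻¹⁷ J = 131 eV.

KE = 131 eV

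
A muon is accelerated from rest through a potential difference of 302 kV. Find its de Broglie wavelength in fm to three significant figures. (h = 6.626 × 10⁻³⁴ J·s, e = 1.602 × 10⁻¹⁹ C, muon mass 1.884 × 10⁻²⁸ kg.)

λ = 155 fm

KE = eV = 1.602 × 10⁻¹⁹ × 3.020 × 10⁵ = 4.838 × 10⁻¹⁴ J.
p = √(2mKE) = √(2 × 1.884 × 10⁻²⁸ × 4.838 × 10⁻¹⁴) = 4.270 × 10⁻²¹ kg·m/s.
λ = h/p = 6.626 × 10⁻³⁴ / 4.270 × 10⁻²¹ = 1.55 × 10⁻¹³ m = 155 fm.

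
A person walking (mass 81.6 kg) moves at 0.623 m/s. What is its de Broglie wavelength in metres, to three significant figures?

λ = 1.30 × 10⁻³⁵ m

p = mv = 81.6 × 0.623 = 5.084 × 10¹ kg·m/s.
λ = h/p = 6.626 × 10⁻³⁴ / 5.084 × 10¹ = 1.30 × 10⁻³⁵ m.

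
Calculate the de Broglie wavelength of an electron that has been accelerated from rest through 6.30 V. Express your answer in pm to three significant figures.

λ = 489 pm

KE = eV = 1.602 × 10⁻¹⁹ × 6.300 = 1.009 × 10⁻¹⁸ J.
p = √(2mKE) = √(2 × 9.109 × 10⁻³¹ × 1.009 × 10⁻¹⁸) = 1.356 × 10⁻²⁴ kg·m/s.
λ = h/p = 6.626 × 10⁻³⁴ / 1.356 × 10⁻²⁴ = 4.89 × 10⁻¹⁰ m = 489 pm.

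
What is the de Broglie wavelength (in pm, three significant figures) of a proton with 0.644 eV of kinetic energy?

λ = 35.7 pm

KE = 0.644 eV = 1.032 × 10⁻¹⁹ J.
p = √(2mKE) = √(2 × 1.673 × 10⁻²⁷ × 1.032 × 10⁻¹⁹) = 1.858 × 10⁻²³ kg·m/s.
λ = h/p = 6.626 × 10⁻³⁴ / 1.858 × 10⁻²³ = 3.57 × 10⁻¹¹ m = 35.7 pm.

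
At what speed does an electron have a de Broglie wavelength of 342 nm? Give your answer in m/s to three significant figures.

v = 2130 m/s

p = h/λ = 6.626 × 10⁻³⁴ / 3.420 × 10⁻⁷ = 1.937 × 10⁻²⁷ kg·m/s.
v = p/m = 1.937 × 10⁻²⁷ / 9.109 × 10⁻³¹ = 2.13 × 10³ m/s = 2130 m/s.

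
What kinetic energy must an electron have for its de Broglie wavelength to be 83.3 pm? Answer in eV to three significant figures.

p = h/λ = 6.626 × 10⁻³⁴ / 8.330 × 10⁻¹¹ = 7.954 × 10⁻²⁴ kg·m/s.
KE = p²/(2m) = (7.954 × 10⁻²⁴)² / (2 × 9.109 × 10⁻³¹) = 3.473 × 10⁻¹⁷ J = 217 eV.

KE = 217 eV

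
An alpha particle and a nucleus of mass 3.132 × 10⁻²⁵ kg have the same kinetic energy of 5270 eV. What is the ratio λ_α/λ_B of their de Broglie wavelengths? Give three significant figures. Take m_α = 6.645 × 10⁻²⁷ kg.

At fixed KE, p = √(2mKE) so λ = h/p ∝ 1/√m.
λ_α/λ_B = √(m_B/m_α) = √(3.132 × 10⁻²⁵/6.645 × 10⁻²⁷) = √(47.13) = 6.87.

λ_α/λ_B = 6.87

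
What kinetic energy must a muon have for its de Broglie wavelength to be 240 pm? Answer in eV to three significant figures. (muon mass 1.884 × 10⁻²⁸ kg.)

p = h/λ = 6.626 × 10⁻³⁴ / 2.400 × 10⁻¹⁰ = 2.761 × 10⁻²⁴ kg·m/s.
KE = p²/(2m) = (2.761 × 10⁻²⁴)² / (2 × 1.884 × 10⁻²⁸) = 2.023 × 10⁻²⁰ J = 0.126 eV.

KE = 0.126 eV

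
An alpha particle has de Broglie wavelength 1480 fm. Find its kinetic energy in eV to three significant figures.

KE = 94.1 eV

p = h/λ = 6.626 × 10⁻³⁴ / 1.480 × 10⁻¹² = 4.477 × 10⁻²² kg·m/s.
KE = p²/(2m) = (4.477 × 10⁻²²)² / (2 × 6.645 × 10⁻²⁷) = 1.508 × 10⁻¹⁷ J = 94.1 eV.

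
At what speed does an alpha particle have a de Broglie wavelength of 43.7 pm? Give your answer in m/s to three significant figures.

p = h/λ = 6.626 × 10⁻³⁴ / 4.370 × 10⁻¹¹ = 1.516 × 10⁻²³ kg·m/s.
v = p/m = 1.516 × 10⁻²³ / 6.645 × 10⁻²⁷ = 2.28 × 10³ m/s = 2280 m/s.

v = 2280 m/s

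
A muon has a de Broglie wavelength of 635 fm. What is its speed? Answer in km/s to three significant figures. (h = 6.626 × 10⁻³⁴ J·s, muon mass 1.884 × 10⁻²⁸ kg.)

p = h/λ = 6.626 × 10⁻³⁴ / 6.350 × 10⁻¹³ = 1.043 × 10⁻²¹ kg·m/s.
v = p/m = 1.043 × 10⁻²¹ / 1.884 × 10⁻²⁸ = 5.54 × 10⁶ m/s = 5540 km/s.

v = 5540 km/s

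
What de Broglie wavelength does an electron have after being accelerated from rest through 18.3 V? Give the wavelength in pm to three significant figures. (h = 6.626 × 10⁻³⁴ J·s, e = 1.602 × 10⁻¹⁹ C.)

λ = 287 pm

KE = eV = 1.602 × 10⁻¹⁹ × 18.30 = 2.932 × 10⁻¹⁸ J.
p = √(2mKE) = √(2 × 9.109 × 10⁻³¹ × 2.932 × 10⁻¹⁸) = 2.311 × 10⁻²⁴ kg·m/s.
λ = h/p = 6.626 × 10⁻³⁴ / 2.311 × 10⁻²⁴ = 2.87 × 10⁻¹⁰ m = 287 pm.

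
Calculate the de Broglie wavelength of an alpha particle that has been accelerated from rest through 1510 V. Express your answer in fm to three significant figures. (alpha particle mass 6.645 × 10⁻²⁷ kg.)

KE = 2eV = 2 × 1.602 × 10⁻¹⁹ × 1510 = 4.838 × 10⁻¹⁶ J.
p = √(2mKE) = √(2 × 6.645 × 10⁻²⁷ × 4.838 × 10⁻¹⁶) = 2.536 × 10⁻²¹ kg·m/s.
λ = h/p = 6.626 × 10⁻³⁴ / 2.536 × 10⁻²¹ = 2.61 × 10⁻¹³ m = 261 fm.

λ = 261 fm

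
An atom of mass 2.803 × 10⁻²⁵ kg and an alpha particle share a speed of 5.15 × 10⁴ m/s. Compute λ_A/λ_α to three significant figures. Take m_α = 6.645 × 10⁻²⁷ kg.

λ_A/λ_α = 0.0237

At fixed v, p = mv so λ = h/(mv) ∝ 1/m.
λ_A/λ_α = m_α/m_A = 6.645 × 10⁻²⁷/2.803 × 10⁻²⁵ = 0.0237.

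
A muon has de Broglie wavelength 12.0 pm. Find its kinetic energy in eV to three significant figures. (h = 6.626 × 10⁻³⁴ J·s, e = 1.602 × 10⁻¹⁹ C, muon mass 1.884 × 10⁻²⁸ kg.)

KE = 50.5 eV

p = h/λ = 6.626 × 10⁻³⁴ / 1.200 × 10⁻¹¹ = 5.522 × 10⁻²³ kg·m/s.
KE = p²/(2m) = (5.522 × 10⁻²³)² / (2 × 1.884 × 10⁻²⁸) = 8.092 × 10⁻¹⁸ J = 50.5 eV.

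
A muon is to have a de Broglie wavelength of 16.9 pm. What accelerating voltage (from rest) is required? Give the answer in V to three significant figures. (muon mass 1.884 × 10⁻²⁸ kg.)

p = h/λ = 6.626 × 10⁻³⁴ / 1.690 × 10⁻¹¹ = 3.921 × 10⁻²³ kg·m/s.
KE = p²/(2m) = 4.080 × 10⁻¹⁸ J.
V = KE/e = 4.080 × 10⁻¹⁸ / (1.602 × 10⁻¹⁹) = 25.5 V.

V = 25.5 V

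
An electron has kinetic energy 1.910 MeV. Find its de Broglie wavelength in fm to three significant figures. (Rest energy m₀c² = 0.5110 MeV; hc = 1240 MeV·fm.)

Total energy E = KE + m₀c² = 1.910 + 0.5110 = 2.4210 MeV.
(pc)² = E² − (m₀c²)² = (2.4210)² − (0.5110)² = 5.600 MeV², so pc = 2.366 MeV.
λ = hc/(pc) = 1240 MeV·fm / 2.366 MeV = 524 fm.

λ = 524 fm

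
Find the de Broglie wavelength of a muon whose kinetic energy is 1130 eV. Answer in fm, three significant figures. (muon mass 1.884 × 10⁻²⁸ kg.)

KE = 1130 eV = 1.810 × 10⁻¹⁶ J.
p = √(2mKE) = √(2 × 1.884 × 10⁻²⁸ × 1.810 × 10⁻¹⁶) = 2.612 × 10⁻²² kg·m/s.
λ = h/p = 6.626 × 10⁻³⁴ / 2.612 × 10⁻²² = 2.54 × 10⁻¹² m = 2540 fm.

λ = 2540 fm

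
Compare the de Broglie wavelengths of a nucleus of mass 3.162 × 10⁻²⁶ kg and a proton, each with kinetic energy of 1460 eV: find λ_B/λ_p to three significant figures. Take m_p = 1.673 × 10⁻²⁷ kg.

At fixed KE, p = √(2mKE) so λ = h/p ∝ 1/√m.
λ_B/λ_p = √(m_p/m_B) = √(1.673 × 10⁻²⁷/3.162 × 10⁻²⁶) = √(0.05291) = 0.230.

λ_B/λ_p = 0.230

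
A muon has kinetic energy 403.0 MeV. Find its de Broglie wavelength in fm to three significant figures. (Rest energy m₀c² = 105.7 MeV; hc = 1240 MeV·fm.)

λ = 2.49 fm

Total energy E = KE + m₀c² = 403.0 + 105.7 = 508.7 MeV.
(pc)² = E² − (m₀c²)² = (508.7)² − (105.7)² = 2.476 × 10⁵ MeV², so pc = 497.6 MeV.
λ = hc/(pc) = 1240 MeV·fm / 497.6 MeV = 2.49 fm.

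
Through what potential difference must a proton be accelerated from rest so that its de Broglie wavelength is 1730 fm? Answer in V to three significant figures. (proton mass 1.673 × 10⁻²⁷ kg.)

V = 274 V

p = h/λ = 6.626 × 10⁻³⁴ / 1.730 × 10⁻¹² = 3.830 × 10⁻²² kg·m/s.
KE = p²/(2m) = 4.384 × 10⁻¹⁷ J.
V = KE/e = 4.384 × 10⁻¹⁷ / (1.602 × 10⁻¹⁹) = 274 V.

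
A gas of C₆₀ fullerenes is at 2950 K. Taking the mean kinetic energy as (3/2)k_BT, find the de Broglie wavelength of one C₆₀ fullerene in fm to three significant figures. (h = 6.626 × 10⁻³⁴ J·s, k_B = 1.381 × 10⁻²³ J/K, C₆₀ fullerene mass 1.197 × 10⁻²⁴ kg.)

KE = (3/2)k_BT = 1.5 × 1.381 × 10⁻²³ × 2950 = 6.111 × 10⁻²⁰ J.
p = √(2mKE) = √(2 × 1.197 × 10⁻²⁴ × 6.111 × 10⁻²⁰) = 3.825 × 10⁻²² kg·m/s.
λ = h/p = 1.73 × 10⁻¹² m = 1730 fm.

λ = 1730 fm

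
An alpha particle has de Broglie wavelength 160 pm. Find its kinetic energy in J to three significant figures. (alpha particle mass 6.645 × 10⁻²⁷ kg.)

KE = 1.29 × 10⁻²¹ J

p = h/λ = 6.626 × 10⁻³⁴ / 1.600 × 10⁻¹⁰ = 4.141 × 10⁻²⁴ kg·m/s.
KE = p²/(2m) = (4.141 × 10⁻²⁴)² / (2 × 6.645 × 10⁻²⁷) = 1.290 × 10⁻²¹ J = 1.29 × 10⁻²¹ J.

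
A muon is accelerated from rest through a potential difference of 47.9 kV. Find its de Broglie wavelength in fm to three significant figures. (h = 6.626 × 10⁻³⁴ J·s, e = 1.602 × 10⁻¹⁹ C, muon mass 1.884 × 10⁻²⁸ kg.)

KE = eV = 1.602 × 10⁻¹⁹ × 4.790 × 10⁴ = 7.674 × 10⁻¹⁵ J.
p = √(2mKE) = √(2 × 1.884 × 10⁻²⁸ × 7.674 × 10⁻¹⁵) = 1.700 × 10⁻²¹ kg·m/s.
λ = h/p = 6.626 × 10⁻³⁴ / 1.700 × 10⁻²¹ = 3.90 × 10⁻¹³ m = 390 fm.

λ = 390 fm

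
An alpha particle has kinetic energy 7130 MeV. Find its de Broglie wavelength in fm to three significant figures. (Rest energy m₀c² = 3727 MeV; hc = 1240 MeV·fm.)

Total energy E = KE + m₀c² = 7130 + 3727 = 10857 MeV.
(pc)² = E² − (m₀c²)² = (10857)² − (3727)² = 1.040 × 10⁸ MeV², so pc = 1.020 × 10⁴ MeV.
λ = hc/(pc) = 1240 MeV·fm / 1.020 × 10⁴ MeV = 0.122 fm.

λ = 0.122 fm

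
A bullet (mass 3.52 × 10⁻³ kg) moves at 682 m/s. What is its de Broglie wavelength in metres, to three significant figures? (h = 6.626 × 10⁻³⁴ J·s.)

p = mv = 3.52 × 10⁻³ × 682 = 2.401 kg·m/s.
λ = h/p = 6.626 × 10⁻³⁴ / 2.401 = 2.76 × 10⁻³⁴ m.

λ = 2.76 × 10⁻³⁴ m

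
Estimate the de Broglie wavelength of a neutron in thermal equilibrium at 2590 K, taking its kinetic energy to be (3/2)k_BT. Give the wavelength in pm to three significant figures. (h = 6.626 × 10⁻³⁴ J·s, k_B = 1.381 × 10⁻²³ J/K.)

KE = (3/2)k_BT = 1.5 × 1.381 × 10⁻²³ × 2590 = 5.365 × 10⁻²⁰ J.
p = √(2mKE) = √(2 × 1.675 × 10⁻²⁷ × 5.365 × 10⁻²⁰) = 1.341 × 10⁻²³ kg·m/s.
λ = h/p = 4.94 × 10⁻¹¹ m = 49.4 pm.

λ = 49.4 pm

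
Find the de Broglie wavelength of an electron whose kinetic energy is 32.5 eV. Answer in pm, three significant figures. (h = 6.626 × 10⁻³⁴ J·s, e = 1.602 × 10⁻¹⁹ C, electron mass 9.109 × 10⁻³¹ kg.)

KE = 32.5 eV = 5.207 × 10⁻¹⁸ J.
p = √(2mKE) = √(2 × 9.109 × 10⁻³¹ × 5.207 × 10⁻¹⁸) = 3.080 × 10⁻²⁴ kg·m/s.
λ = h/p = 6.626 × 10⁻³⁴ / 3.080 × 10⁻²⁴ = 2.15 × 10⁻¹⁰ m = 215 pm.

λ = 215 pm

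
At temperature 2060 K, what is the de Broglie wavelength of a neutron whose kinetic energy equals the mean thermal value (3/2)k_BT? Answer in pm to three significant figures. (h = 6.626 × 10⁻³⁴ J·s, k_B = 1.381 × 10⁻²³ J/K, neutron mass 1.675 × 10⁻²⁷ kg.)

λ = 55.4 pm

KE = (3/2)k_BT = 1.5 × 1.381 × 10⁻²³ × 2060 = 4.267 × 10⁻²⁰ J.
p = √(2mKE) = √(2 × 1.675 × 10⁻²⁷ × 4.267 × 10⁻²⁰) = 1.196 × 10⁻²³ kg·m/s.
λ = h/p = 5.54 × 10⁻¹¹ m = 55.4 pm.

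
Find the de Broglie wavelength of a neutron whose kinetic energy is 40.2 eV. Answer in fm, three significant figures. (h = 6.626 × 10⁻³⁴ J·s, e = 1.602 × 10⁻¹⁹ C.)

KE = 40.2 eV = 6.440 × 10⁻¹⁸ J.
p = √(2mKE) = √(2 × 1.675 × 10⁻²⁷ × 6.440 × 10⁻¹⁸) = 1.469 × 10⁻²² kg·m/s.
λ = h/p = 6.626 × 10⁻³⁴ / 1.469 × 10⁻²² = 4.51 × 10⁻¹² m = 4510 fm.

λ = 4510 fm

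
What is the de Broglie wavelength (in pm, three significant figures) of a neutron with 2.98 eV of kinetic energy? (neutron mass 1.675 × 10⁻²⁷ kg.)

KE = 2.98 eV = 4.774 × 10⁻¹⁹ J.
p = √(2mKE) = √(2 × 1.675 × 10⁻²⁷ × 4.774 × 10⁻¹⁹) = 3.999 × 10⁻²³ kg·m/s.
λ = h/p = 6.626 × 10⁻³⁴ / 3.999 × 10⁻²³ = 1.66 × 10⁻¹¹ m = 16.6 pm.

λ = 16.6 pm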